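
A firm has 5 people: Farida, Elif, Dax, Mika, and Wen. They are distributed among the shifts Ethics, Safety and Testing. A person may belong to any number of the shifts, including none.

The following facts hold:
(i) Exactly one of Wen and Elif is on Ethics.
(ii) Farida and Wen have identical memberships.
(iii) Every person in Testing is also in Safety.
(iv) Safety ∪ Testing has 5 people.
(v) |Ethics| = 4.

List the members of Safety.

Safety = {Dax, Elif, Farida, Mika, Wen}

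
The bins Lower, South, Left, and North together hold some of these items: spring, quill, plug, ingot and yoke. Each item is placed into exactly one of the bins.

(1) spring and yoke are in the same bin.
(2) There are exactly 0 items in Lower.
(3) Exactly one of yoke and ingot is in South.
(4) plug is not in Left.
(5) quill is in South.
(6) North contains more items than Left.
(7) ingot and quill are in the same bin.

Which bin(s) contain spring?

spring: North

From (4): plug ∉ Left.
From (5): quill ∈ South.
(2): Lower already has 0, so the rest are out.
(7): ingot matches quill: ingot ∈ South.
(3) (exactly one): yoke ∉ South.
(1): spring matches yoke: spring ∉ South.
Suppose spring ∈ Left: no assignment then satisfies all the clues, so spring ∉ Left.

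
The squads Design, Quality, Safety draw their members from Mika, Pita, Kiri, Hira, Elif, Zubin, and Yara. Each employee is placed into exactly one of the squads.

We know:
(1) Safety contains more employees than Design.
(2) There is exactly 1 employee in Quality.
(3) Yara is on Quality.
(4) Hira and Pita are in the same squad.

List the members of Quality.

From (3): Yara ∈ Quality.
(2): Quality already has 1, so the rest are out.

Quality = {Yara}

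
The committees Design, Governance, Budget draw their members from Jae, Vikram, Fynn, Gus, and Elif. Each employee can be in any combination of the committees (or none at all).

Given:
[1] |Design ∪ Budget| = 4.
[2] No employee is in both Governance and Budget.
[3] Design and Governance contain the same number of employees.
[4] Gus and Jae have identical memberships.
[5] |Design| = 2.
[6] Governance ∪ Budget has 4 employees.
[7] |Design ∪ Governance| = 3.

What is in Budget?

Budget = {Gus, Jae}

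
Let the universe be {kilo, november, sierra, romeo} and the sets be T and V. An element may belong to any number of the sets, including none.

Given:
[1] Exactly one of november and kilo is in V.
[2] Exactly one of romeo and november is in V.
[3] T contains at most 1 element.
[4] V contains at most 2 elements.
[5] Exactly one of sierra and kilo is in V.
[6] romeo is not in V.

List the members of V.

V = {november, sierra}

From (6): romeo ∉ V.
(2) (exactly one): november ∈ V.
(1) (exactly one): kilo ∉ V.
(5) (exactly one): sierra ∈ V.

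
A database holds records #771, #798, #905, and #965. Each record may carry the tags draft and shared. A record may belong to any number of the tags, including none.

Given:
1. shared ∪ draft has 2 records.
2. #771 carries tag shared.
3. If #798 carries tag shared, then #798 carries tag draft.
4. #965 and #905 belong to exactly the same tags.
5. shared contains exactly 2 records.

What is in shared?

shared = {#771, #798}

From (2): #771 ∈ shared.
Suppose #798 ∉ shared: no assignment then satisfies all the clues, so #798 ∈ shared.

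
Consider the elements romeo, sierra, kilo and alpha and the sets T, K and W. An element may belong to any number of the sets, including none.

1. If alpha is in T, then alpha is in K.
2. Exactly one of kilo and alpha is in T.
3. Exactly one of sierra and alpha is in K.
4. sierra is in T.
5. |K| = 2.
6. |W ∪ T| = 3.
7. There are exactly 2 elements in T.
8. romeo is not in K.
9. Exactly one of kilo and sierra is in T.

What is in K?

From (4): sierra ∈ T.
From (8): romeo ∉ K.
(9) (exactly one): kilo ∉ T.
(2) (exactly one): alpha ∈ T.
(7): T already has 2, so the rest are out.
(1): alpha ∈ K.
(3) (exactly one): sierra ∉ K.
(5): only 2 candidates remain for K, so all are in.

K = {alpha, kilo}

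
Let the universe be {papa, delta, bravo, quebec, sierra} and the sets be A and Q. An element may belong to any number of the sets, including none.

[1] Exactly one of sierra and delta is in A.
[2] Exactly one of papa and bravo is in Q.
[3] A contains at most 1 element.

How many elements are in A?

1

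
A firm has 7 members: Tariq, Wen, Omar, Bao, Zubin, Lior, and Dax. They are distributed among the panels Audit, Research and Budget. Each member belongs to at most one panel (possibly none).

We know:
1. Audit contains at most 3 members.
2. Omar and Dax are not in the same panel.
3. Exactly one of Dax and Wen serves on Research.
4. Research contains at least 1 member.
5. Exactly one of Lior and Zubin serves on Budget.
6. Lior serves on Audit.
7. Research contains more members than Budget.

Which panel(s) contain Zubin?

Zubin: Budget

From (6): Lior ∈ Audit.
(5) (exactly one): Zubin ∈ Budget.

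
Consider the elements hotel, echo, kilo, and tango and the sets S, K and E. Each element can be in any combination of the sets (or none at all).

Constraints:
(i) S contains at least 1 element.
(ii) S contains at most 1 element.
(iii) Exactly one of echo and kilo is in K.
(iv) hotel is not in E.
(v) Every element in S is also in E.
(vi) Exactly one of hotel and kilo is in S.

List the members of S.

From (iv): hotel ∉ E.
(v) contrapositive: hotel ∉ S.
(vi) (exactly one): kilo ∈ S.
(ii): S already has 1, so the rest are out.
(v) with kilo ∈ S: kilo ∈ E.

S = {kilo}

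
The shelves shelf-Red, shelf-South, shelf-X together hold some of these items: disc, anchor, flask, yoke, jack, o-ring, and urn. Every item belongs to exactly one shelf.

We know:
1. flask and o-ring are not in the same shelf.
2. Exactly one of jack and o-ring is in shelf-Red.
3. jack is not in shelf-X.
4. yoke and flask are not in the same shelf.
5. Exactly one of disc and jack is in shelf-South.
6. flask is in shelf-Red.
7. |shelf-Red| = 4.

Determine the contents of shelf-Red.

shelf-Red = {anchor, flask, jack, urn}

From (3): jack ∉ shelf-X.
From (6): flask ∈ shelf-Red.
(1): o-ring ∉ shelf-Red.
(2) (exactly one): jack ∈ shelf-Red.
(4): yoke ∉ shelf-Red.
(5) (exactly one): disc ∈ shelf-South.
(7): only 4 candidates remain for shelf-Red, so all are in.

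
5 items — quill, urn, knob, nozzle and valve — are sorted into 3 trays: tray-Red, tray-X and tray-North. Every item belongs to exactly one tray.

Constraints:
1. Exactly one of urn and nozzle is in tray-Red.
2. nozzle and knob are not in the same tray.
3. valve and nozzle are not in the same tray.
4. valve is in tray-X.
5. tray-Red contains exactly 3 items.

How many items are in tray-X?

From (4): valve ∈ tray-X.
(3): nozzle ∉ tray-X.
Suppose quill ∉ tray-Red: no assignment then satisfies all the clues, so quill ∈ tray-Red.

1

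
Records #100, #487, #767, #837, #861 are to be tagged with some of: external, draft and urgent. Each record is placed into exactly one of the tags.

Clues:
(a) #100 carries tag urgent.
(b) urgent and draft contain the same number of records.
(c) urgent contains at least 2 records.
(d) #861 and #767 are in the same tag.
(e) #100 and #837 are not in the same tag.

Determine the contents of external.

external = {#837}

From (a): #100 ∈ urgent.
(e): #837 ∉ urgent.
Suppose #487 ∈ external: no assignment then satisfies all the clues, so #487 ∉ external.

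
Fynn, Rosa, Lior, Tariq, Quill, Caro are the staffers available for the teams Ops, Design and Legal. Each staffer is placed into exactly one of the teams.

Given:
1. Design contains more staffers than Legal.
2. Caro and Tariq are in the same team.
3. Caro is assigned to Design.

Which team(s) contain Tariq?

From (3): Caro ∈ Design.
(2): Tariq matches Caro: Tariq ∉ Ops.
(2): Tariq matches Caro: Tariq ∈ Design.

Tariq: Design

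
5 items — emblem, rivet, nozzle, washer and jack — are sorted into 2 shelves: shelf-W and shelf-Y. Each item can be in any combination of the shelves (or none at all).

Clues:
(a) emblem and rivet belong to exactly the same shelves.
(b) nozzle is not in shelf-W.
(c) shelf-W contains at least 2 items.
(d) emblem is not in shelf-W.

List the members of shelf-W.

From (b): nozzle ∉ shelf-W.
From (d): emblem ∉ shelf-W.
(a): rivet matches emblem: rivet ∉ shelf-W.
(c): only 2 candidates remain for shelf-W, so all are in.

shelf-W = {jack, washer}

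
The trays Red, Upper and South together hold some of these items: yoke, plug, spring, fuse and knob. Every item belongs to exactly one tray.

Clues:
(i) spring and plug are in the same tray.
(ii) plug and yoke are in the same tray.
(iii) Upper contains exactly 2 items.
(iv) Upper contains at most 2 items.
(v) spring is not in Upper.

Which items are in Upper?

Upper = {fuse, knob}

From (v): spring ∉ Upper.
(i): plug matches spring: plug ∉ Upper.
(ii): yoke matches plug: yoke ∉ Upper.
(iii): only 2 candidates remain for Upper, so all are in.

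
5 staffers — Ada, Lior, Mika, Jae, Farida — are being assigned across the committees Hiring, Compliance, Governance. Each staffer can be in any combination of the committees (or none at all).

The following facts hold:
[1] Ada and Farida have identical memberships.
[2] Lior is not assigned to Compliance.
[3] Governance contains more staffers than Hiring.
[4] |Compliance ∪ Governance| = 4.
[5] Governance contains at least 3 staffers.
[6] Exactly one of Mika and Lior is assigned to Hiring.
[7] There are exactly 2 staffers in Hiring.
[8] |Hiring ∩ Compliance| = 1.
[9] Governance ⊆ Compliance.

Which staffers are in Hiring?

Hiring = {Jae, Lior}

From (2): Lior ∉ Compliance.
(9) contrapositive: Lior ∉ Governance.
Suppose Ada ∈ Hiring: no assignment then satisfies all the clues, so Ada ∉ Hiring.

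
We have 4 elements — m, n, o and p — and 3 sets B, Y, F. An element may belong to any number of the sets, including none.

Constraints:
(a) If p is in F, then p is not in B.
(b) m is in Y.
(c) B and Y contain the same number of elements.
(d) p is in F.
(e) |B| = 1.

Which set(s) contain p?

From (b): m ∈ Y.
From (d): p ∈ F.
(a): p ∉ B.
Suppose p ∈ Y: no assignment then satisfies all the clues, so p ∉ Y.

p: F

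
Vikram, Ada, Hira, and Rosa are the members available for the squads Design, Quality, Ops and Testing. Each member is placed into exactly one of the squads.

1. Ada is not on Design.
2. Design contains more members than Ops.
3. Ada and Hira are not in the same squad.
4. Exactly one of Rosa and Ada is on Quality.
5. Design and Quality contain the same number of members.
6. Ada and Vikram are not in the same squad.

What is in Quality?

Quality = {Ada}

From (1): Ada ∉ Design.
Suppose Vikram ∈ Quality: no assignment then satisfies all the clues, so Vikram ∉ Quality.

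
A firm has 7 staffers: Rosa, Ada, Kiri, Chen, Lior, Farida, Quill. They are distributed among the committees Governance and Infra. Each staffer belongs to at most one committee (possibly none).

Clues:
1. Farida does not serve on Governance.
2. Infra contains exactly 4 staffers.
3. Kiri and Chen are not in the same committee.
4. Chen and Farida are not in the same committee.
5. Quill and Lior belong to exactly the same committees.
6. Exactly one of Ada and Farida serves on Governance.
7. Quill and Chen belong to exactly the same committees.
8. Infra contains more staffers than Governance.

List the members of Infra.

Infra = {Chen, Lior, Quill, Rosa}

From (1): Farida ∉ Governance.
(6) (exactly one): Ada ∈ Governance.
Suppose Rosa ∉ Infra: no assignment then satisfies all the clues, so Rosa ∈ Infra.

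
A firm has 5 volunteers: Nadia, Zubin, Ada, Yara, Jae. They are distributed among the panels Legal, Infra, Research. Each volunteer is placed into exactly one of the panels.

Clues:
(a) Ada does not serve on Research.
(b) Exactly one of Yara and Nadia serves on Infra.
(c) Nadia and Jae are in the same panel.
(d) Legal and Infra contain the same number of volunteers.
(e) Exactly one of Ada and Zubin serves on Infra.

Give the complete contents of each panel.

Legal = {Jae, Nadia}; Infra = {Ada, Yara}; Research = {Zubin}

From (a): Ada ∉ Research.
Suppose Nadia ∉ Legal: no assignment then satisfies all the clues, so Nadia ∈ Legal.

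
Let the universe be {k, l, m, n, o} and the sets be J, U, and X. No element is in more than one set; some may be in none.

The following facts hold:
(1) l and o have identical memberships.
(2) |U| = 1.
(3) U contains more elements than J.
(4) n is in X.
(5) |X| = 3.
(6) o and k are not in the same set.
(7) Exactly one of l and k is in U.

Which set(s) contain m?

m: none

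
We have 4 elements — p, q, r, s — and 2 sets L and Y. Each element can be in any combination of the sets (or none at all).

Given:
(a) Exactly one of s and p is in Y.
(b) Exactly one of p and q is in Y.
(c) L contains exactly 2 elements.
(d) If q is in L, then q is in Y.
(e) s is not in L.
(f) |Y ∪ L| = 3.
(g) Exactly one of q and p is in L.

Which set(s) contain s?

s: Y

From (e): s ∉ L.
Suppose s ∉ Y: no assignment then satisfies all the clues, so s ∈ Y.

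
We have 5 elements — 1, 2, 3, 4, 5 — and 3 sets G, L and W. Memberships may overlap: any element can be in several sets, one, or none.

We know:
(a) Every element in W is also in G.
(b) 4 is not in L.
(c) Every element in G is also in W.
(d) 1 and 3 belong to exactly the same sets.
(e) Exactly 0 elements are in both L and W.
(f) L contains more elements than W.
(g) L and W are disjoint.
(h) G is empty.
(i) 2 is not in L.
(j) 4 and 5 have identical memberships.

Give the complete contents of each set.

G = {}; L = {1, 3}; W = {}

From (b): 4 ∉ L.
From (i): 2 ∉ L.
(h): G already has 0, so the rest are out.
(j): 5 matches 4: 5 ∉ L.
(a) contrapositive: 1 ∉ W.
(a) contrapositive: 2 ∉ W.
(a) contrapositive: 3 ∉ W.
(a) contrapositive: 4 ∉ W.
(a) contrapositive: 5 ∉ W.
Suppose 1 ∉ L: no assignment then satisfies all the clues, so 1 ∈ L.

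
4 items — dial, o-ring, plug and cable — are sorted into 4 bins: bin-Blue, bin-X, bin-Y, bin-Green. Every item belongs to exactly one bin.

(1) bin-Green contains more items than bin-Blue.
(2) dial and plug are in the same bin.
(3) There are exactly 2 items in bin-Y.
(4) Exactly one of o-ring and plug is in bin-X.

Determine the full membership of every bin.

bin-Blue = {}; bin-X = {o-ring}; bin-Y = {dial, plug}; bin-Green = {cable}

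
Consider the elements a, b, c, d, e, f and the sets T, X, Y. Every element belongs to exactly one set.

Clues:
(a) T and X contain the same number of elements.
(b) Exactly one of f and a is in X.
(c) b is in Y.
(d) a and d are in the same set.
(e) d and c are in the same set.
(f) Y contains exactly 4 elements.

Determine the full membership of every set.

T = {e}; X = {f}; Y = {a, b, c, d}

From (c): b ∈ Y.
Suppose a ∈ T: no assignment then satisfies all the clues, so a ∉ T.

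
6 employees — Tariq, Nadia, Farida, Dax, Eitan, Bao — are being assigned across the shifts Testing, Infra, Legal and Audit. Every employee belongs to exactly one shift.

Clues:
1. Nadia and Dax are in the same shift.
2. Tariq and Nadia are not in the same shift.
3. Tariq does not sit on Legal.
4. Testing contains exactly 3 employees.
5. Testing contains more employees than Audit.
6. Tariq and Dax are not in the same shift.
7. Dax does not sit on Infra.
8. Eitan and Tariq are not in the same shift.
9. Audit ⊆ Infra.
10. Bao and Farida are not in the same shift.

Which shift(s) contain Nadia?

From (3): Tariq ∉ Legal.
From (7): Dax ∉ Infra.
(1): Nadia matches Dax: Nadia ∉ Infra.
(9) contrapositive: Nadia ∉ Audit.
(9) contrapositive: Dax ∉ Audit.
Suppose Nadia ∉ Testing: no assignment then satisfies all the clues, so Nadia ∈ Testing.

Nadia: Testing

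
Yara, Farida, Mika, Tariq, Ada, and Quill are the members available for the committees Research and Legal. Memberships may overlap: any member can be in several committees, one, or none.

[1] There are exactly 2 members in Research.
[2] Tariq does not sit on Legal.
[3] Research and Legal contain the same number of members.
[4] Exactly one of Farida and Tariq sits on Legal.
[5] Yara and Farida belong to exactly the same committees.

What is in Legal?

Legal = {Farida, Yara}

From (2): Tariq ∉ Legal.
(4) (exactly one): Farida ∈ Legal.
(5): Yara matches Farida: Yara ∈ Legal.
Suppose Mika ∈ Legal: no assignment then satisfies all the clues, so Mika ∉ Legal.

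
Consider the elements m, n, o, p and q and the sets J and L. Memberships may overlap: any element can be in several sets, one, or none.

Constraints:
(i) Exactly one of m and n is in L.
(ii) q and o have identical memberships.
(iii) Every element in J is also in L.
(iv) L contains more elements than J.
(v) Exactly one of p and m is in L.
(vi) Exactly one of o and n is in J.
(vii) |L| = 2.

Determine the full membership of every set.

J = {n}; L = {n, p}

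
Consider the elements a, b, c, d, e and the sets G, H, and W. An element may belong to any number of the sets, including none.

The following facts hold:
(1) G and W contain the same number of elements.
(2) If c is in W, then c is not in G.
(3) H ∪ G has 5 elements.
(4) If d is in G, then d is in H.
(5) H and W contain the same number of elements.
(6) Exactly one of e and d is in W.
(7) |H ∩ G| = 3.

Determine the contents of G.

G = {a, b, d, e}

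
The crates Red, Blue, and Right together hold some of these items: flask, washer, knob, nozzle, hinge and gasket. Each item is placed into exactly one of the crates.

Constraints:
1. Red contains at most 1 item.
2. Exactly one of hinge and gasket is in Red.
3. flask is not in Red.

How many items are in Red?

From (3): flask ∉ Red.
Suppose washer ∈ Red: no assignment then satisfies all the clues, so washer ∉ Red.

1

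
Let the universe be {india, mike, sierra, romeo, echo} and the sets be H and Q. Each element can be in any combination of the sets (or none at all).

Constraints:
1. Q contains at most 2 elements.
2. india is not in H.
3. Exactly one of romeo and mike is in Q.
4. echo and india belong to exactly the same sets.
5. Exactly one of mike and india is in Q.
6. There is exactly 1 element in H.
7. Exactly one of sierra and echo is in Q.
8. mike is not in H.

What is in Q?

Q = {mike, sierra}

From (2): india ∉ H.
From (8): mike ∉ H.
(4): echo matches india: echo ∉ H.
Suppose india ∈ Q: no assignment then satisfies all the clues, so india ∉ Q.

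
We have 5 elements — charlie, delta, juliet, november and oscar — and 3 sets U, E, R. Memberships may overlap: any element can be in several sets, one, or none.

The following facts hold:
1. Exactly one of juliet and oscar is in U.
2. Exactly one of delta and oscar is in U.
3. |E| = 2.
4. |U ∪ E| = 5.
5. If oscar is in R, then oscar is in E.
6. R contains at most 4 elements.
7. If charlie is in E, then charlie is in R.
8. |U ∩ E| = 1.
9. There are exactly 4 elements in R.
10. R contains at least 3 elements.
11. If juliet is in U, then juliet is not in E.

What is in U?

U = {charlie, delta, juliet, november}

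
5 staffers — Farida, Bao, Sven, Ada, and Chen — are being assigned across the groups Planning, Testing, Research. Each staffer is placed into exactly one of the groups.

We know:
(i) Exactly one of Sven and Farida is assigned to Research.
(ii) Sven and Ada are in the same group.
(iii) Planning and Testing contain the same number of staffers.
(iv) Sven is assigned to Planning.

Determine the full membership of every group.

Planning = {Ada, Sven}; Testing = {Bao, Chen}; Research = {Farida}

From (iv): Sven ∈ Planning.
(i) (exactly one): Farida ∈ Research.
(ii): Ada matches Sven: Ada ∈ Planning.
Suppose Bao ∈ Planning: no assignment then satisfies all the clues, so Bao ∉ Planning.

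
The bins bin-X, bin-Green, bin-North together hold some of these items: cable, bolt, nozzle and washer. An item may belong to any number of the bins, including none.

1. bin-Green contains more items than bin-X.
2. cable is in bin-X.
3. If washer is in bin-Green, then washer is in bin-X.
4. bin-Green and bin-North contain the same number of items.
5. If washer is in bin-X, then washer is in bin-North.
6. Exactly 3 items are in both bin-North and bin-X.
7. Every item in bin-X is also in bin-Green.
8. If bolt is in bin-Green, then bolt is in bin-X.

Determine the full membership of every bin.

bin-X = {bolt, cable, washer}; bin-Green = {bolt, cable, nozzle, washer}; bin-North = {bolt, cable, nozzle, washer}

From (2): cable ∈ bin-X.
(7) with cable ∈ bin-X: cable ∈ bin-Green.
Suppose cable ∉ bin-North: no assignment then satisfies all the clues, so cable ∈ bin-North.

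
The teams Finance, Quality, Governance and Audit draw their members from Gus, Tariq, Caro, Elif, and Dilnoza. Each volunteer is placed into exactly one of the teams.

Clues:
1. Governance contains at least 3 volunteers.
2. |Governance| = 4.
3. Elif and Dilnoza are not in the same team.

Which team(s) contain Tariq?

Tariq: Governance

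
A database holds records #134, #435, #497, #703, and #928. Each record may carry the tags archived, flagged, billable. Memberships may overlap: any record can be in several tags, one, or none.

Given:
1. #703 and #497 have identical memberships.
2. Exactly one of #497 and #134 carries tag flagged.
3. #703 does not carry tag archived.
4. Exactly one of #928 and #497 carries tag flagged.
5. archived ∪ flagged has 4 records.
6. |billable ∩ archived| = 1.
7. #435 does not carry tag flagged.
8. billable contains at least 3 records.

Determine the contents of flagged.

flagged = {#497, #703}

From (3): #703 ∉ archived.
From (7): #435 ∉ flagged.
(1): #497 matches #703: #497 ∉ archived.
Suppose #134 ∈ flagged: no assignment then satisfies all the clues, so #134 ∉ flagged.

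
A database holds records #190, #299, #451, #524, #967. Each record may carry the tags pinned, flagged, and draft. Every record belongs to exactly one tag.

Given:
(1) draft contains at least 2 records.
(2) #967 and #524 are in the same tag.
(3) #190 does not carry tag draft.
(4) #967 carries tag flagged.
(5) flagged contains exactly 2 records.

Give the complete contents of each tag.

From (3): #190 ∉ draft.
From (4): #967 ∈ flagged.
(2): #524 matches #967: #524 ∉ pinned.
(2): #524 matches #967: #524 ∈ flagged.
(5): flagged already has 2, so the rest are out.
Only one tag left: #190 ∈ pinned.
(1): only 2 candidates remain for draft, so all are in.

pinned = {#190}; flagged = {#524, #967}; draft = {#299, #451}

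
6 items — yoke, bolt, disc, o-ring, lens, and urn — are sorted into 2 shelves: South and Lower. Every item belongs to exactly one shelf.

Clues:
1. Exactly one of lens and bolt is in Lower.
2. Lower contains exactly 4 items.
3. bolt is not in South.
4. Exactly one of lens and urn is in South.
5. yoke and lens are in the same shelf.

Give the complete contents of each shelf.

From (3): bolt ∉ South.
Only one shelf left: bolt ∈ Lower.
(1) (exactly one): lens ∉ Lower.
(5): yoke matches lens: yoke ∉ Lower.
Only one shelf left: yoke ∈ South.
Only one shelf left: lens ∈ South.
(2): only 4 candidates remain for Lower, so all are in.

South = {lens, yoke}; Lower = {bolt, disc, o-ring, urn}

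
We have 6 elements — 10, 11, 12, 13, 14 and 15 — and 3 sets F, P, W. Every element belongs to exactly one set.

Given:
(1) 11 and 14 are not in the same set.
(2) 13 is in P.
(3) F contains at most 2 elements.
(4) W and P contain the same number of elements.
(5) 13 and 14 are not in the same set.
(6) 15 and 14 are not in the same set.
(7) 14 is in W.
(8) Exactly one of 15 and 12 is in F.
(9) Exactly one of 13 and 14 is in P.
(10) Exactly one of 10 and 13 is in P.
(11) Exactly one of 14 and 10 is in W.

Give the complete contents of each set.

F = {10, 15}; P = {11, 13}; W = {12, 14}

From (2): 13 ∈ P.
From (7): 14 ∈ W.
(1): 11 ∉ W.
(6): 15 ∉ W.
(10) (exactly one): 10 ∉ P.
(11) (exactly one): 10 ∉ W.
Only one set left: 10 ∈ F.
Suppose 11 ∈ F: no assignment then satisfies all the clues, so 11 ∉ F.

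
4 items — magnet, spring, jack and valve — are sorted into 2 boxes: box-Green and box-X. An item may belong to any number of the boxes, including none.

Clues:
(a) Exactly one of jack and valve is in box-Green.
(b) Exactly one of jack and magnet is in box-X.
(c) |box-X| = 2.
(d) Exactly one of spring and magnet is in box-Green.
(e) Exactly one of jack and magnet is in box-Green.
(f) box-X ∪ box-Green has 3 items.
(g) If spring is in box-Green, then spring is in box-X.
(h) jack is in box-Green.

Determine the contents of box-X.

box-X = {magnet, spring}

From (h): jack ∈ box-Green.
(a) (exactly one): valve ∉ box-Green.
(e) (exactly one): magnet ∉ box-Green.
(d) (exactly one): spring ∈ box-Green.
(g): spring ∈ box-X.
Suppose magnet ∉ box-X: no assignment then satisfies all the clues, so magnet ∈ box-X.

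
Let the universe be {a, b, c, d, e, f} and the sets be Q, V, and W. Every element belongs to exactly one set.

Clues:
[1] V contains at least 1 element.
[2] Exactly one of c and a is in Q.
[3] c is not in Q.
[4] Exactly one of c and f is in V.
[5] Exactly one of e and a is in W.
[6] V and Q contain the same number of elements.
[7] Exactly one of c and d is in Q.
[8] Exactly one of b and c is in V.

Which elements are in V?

V = {b, f}

From (3): c ∉ Q.
(2) (exactly one): a ∈ Q.
(5) (exactly one): e ∈ W.
(7) (exactly one): d ∈ Q.
Suppose b ∉ V: no assignment then satisfies all the clues, so b ∈ V.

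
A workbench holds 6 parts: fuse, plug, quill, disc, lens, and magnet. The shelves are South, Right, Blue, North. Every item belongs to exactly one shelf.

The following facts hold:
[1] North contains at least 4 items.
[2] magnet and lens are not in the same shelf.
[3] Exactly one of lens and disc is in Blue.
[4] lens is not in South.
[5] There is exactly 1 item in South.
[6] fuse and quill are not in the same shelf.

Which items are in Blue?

Blue = {lens}

From (4): lens ∉ South.
Suppose fuse ∈ Blue: no assignment then satisfies all the clues, so fuse ∉ Blue.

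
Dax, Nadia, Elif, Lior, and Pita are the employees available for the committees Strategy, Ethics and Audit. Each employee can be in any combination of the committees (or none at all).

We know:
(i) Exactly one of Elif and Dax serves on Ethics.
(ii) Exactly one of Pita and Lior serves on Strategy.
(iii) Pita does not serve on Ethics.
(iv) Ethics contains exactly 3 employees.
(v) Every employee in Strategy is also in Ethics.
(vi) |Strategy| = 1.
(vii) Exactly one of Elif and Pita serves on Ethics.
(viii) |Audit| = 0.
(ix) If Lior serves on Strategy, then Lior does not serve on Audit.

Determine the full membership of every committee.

From (iii): Pita ∉ Ethics.
(v) contrapositive: Pita ∉ Strategy.
(vii) (exactly one): Elif ∈ Ethics.
(viii): Audit already has 0, so the rest are out.
(i) (exactly one): Dax ∉ Ethics.
(ii) (exactly one): Lior ∈ Strategy.
(iv): only 3 candidates remain for Ethics, so all are in.
(v) contrapositive: Dax ∉ Strategy.
(vi): Strategy already has 1, so the rest are out.

Strategy = {Lior}; Ethics = {Elif, Lior, Nadia}; Audit = {}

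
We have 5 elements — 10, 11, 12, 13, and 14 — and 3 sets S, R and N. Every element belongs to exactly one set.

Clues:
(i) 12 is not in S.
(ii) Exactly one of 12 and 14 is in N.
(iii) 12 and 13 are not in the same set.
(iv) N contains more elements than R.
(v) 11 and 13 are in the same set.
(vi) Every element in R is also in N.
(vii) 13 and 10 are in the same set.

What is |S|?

4

From (i): 12 ∉ S.
Suppose 10 ∉ S: no assignment then satisfies all the clues, so 10 ∈ S.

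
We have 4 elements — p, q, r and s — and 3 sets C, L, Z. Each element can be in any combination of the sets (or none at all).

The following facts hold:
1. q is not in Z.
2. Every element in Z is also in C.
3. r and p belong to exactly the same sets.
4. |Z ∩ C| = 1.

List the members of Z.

Z = {s}

From (1): q ∉ Z.
Suppose p ∈ Z: no assignment then satisfies all the clues, so p ∉ Z.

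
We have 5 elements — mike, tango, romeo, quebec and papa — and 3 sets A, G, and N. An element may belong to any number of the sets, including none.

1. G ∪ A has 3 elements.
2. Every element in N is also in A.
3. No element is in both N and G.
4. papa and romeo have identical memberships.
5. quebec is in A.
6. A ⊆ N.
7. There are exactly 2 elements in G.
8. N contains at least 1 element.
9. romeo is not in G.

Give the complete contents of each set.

A = {quebec}; G = {mike, tango}; N = {quebec}

From (5): quebec ∈ A.
From (9): romeo ∉ G.
(4): papa matches romeo: papa ∉ G.
(6) with quebec ∈ A: quebec ∈ N.
(3) (disjoint): quebec ∉ G.
(7): only 2 candidates remain for G, so all are in.
(3) (disjoint): mike ∉ N.
(3) (disjoint): tango ∉ N.
(6) contrapositive: mike ∉ A.
(6) contrapositive: tango ∉ A.
Suppose romeo ∈ A: no assignment then satisfies all the clues, so romeo ∉ A.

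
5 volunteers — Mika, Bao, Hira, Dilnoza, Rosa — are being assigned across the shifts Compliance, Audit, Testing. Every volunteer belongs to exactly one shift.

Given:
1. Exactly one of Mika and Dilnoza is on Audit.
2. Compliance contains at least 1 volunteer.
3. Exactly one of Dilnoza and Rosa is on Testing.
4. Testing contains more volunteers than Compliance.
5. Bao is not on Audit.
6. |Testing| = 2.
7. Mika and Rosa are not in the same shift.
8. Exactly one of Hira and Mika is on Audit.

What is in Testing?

Testing = {Bao, Rosa}

From (5): Bao ∉ Audit.
Suppose Mika ∈ Testing: no assignment then satisfies all the clues, so Mika ∉ Testing.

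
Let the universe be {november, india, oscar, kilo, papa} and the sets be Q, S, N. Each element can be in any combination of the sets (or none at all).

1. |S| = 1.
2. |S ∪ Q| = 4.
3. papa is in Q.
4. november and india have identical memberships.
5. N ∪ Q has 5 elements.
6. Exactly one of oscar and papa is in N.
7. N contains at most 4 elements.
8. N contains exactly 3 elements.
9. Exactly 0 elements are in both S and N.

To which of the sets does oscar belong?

oscar: N

From (3): papa ∈ Q.
Suppose oscar ∈ Q: no assignment then satisfies all the clues, so oscar ∉ Q.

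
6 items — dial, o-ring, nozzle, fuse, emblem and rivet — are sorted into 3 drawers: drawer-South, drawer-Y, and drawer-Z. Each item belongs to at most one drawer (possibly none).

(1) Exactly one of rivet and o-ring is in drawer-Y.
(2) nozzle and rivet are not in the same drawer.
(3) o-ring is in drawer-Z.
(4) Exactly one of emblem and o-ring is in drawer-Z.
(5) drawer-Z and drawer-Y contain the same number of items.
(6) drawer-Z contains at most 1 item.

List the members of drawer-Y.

drawer-Y = {rivet}

From (3): o-ring ∈ drawer-Z.
(1) (exactly one): rivet ∈ drawer-Y.
(2): nozzle ∉ drawer-Y.
(4) (exactly one): emblem ∉ drawer-Z.
(6): drawer-Z already has 1, so the rest are out.
Suppose dial ∈ drawer-Y: no assignment then satisfies all the clues, so dial ∉ drawer-Y.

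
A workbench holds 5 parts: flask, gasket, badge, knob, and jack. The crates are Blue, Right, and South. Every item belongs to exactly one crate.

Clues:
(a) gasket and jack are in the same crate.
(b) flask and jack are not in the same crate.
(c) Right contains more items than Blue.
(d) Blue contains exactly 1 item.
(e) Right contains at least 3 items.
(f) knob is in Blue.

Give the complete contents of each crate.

Blue = {knob}; Right = {badge, gasket, jack}; South = {flask}

From (f): knob ∈ Blue.
(d): Blue already has 1, so the rest are out.
Suppose flask ∈ Right: no assignment then satisfies all the clues, so flask ∉ Right.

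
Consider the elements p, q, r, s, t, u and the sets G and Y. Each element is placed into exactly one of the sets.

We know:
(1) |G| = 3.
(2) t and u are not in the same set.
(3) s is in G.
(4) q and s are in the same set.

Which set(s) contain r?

r: Y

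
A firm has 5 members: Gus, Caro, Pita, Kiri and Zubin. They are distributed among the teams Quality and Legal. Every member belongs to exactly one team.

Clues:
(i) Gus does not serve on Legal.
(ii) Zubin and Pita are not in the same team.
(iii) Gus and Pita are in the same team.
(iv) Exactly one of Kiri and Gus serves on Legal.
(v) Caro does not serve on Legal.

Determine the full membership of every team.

Quality = {Caro, Gus, Pita}; Legal = {Kiri, Zubin}

From (i): Gus ∉ Legal.
From (v): Caro ∉ Legal.
(iii): Pita matches Gus: Pita ∉ Legal.
(iv) (exactly one): Kiri ∈ Legal.
Only one team left: Gus ∈ Quality.
Only one team left: Caro ∈ Quality.
Only one team left: Pita ∈ Quality.
(ii): Zubin ∉ Quality.
Only one team left: Zubin ∈ Legal.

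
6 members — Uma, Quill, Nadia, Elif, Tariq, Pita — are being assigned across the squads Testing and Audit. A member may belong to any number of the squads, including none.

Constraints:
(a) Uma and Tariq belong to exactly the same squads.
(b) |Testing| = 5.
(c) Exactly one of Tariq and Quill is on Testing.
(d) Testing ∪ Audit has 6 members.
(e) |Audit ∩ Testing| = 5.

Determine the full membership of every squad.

Testing = {Elif, Nadia, Pita, Tariq, Uma}; Audit = {Elif, Nadia, Pita, Quill, Tariq, Uma}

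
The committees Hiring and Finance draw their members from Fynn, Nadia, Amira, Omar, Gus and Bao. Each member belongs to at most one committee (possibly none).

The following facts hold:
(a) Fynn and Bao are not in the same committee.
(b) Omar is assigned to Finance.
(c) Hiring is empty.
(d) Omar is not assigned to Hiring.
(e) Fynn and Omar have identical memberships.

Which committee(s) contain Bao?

From (b): Omar ∈ Finance.
(c): Hiring already has 0, so the rest are out.
(e): Fynn matches Omar: Fynn ∈ Finance.
(a): Bao ∉ Finance.

Bao: none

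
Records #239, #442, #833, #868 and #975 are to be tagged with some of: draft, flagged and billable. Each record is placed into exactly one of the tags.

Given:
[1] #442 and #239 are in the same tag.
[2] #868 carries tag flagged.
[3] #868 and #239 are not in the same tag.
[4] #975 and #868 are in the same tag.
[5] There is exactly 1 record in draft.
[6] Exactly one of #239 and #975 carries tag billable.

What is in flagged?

flagged = {#868, #975}

From (2): #868 ∈ flagged.
(3): #239 ∉ flagged.
(4): #975 matches #868: #975 ∉ draft.
(4): #975 matches #868: #975 ∈ flagged.
(6) (exactly one): #239 ∈ billable.
(1): #442 matches #239: #442 ∉ draft.
(1): #442 matches #239: #442 ∉ flagged.
(1): #442 matches #239: #442 ∈ billable.
(5): only 1 candidates remain for draft, so all are in.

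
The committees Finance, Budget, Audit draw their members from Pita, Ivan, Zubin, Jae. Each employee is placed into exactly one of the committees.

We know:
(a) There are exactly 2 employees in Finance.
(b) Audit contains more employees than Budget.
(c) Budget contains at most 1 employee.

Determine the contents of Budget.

Budget = {}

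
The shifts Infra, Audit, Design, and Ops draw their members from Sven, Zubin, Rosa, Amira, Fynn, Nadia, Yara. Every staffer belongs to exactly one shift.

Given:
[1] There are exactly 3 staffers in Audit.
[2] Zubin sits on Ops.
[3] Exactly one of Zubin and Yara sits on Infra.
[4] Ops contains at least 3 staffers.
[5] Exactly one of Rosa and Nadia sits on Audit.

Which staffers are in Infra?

Infra = {Yara}

From (2): Zubin ∈ Ops.
(3) (exactly one): Yara ∈ Infra.
Suppose Sven ∈ Infra: no assignment then satisfies all the clues, so Sven ∉ Infra.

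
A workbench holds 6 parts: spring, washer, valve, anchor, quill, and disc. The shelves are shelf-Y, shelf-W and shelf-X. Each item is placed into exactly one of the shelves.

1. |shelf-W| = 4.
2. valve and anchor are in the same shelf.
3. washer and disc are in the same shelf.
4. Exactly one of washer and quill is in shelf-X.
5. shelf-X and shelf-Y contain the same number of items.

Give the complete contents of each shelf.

shelf-Y = {spring}; shelf-W = {anchor, disc, valve, washer}; shelf-X = {quill}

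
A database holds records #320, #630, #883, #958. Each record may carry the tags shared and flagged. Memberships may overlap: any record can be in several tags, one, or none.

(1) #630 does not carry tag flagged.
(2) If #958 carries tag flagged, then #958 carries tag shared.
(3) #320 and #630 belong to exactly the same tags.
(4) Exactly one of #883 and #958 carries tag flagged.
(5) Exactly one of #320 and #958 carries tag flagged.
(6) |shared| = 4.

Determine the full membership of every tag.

From (1): #630 ∉ flagged.
(3): #320 matches #630: #320 ∉ flagged.
(5) (exactly one): #958 ∈ flagged.
(6): only 4 candidates remain for shared, so all are in.
(4) (exactly one): #883 ∉ flagged.

shared = {#320, #630, #883, #958}; flagged = {#958}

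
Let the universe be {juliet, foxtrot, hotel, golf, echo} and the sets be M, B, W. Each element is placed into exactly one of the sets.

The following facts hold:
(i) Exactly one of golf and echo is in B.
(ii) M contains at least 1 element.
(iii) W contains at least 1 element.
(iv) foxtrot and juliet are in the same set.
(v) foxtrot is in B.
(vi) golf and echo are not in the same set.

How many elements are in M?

1

From (v): foxtrot ∈ B.
(iv): juliet matches foxtrot: juliet ∉ M.
(iv): juliet matches foxtrot: juliet ∈ B.
Suppose hotel ∈ B: no assignment then satisfies all the clues, so hotel ∉ B.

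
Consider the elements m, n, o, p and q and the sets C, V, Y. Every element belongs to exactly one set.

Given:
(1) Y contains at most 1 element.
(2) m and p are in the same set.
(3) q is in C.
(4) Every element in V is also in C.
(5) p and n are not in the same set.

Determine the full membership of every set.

C = {m, o, p, q}; V = {}; Y = {n}

From (3): q ∈ C.
Suppose m ∉ C: no assignment then satisfies all the clues, so m ∈ C.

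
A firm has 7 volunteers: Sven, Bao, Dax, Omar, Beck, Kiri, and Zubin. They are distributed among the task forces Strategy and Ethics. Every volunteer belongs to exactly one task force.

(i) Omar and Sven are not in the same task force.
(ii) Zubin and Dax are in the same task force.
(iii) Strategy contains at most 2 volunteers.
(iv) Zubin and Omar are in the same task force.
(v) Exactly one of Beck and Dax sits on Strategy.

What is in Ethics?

Ethics = {Bao, Dax, Kiri, Omar, Zubin}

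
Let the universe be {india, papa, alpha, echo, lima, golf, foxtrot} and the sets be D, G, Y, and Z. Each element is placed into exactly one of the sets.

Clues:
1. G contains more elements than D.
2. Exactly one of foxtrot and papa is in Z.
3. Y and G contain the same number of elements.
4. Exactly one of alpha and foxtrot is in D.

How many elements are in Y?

2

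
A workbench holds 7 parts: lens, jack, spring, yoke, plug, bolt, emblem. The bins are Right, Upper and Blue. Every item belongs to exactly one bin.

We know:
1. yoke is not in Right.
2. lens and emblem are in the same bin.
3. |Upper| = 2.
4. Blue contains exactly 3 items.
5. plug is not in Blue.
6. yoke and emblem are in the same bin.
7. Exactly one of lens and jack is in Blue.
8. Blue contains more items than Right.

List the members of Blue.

Blue = {emblem, lens, yoke}

From (1): yoke ∉ Right.
From (5): plug ∉ Blue.
(6): emblem matches yoke: emblem ∉ Right.
(2): lens matches emblem: lens ∉ Right.
Suppose lens ∉ Blue: no assignment then satisfies all the clues, so lens ∈ Blue.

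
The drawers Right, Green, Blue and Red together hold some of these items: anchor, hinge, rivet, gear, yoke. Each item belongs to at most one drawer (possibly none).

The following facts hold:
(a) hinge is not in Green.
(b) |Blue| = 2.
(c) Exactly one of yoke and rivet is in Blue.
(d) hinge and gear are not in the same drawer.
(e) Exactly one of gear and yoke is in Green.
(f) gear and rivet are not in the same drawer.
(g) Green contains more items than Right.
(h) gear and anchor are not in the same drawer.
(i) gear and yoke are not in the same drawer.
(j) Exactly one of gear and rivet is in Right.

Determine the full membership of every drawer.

Right = {gear}; Green = {anchor, yoke}; Blue = {hinge, rivet}; Red = {}

From (a): hinge ∉ Green.
Suppose anchor ∈ Right: no assignment then satisfies all the clues, so anchor ∉ Right.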